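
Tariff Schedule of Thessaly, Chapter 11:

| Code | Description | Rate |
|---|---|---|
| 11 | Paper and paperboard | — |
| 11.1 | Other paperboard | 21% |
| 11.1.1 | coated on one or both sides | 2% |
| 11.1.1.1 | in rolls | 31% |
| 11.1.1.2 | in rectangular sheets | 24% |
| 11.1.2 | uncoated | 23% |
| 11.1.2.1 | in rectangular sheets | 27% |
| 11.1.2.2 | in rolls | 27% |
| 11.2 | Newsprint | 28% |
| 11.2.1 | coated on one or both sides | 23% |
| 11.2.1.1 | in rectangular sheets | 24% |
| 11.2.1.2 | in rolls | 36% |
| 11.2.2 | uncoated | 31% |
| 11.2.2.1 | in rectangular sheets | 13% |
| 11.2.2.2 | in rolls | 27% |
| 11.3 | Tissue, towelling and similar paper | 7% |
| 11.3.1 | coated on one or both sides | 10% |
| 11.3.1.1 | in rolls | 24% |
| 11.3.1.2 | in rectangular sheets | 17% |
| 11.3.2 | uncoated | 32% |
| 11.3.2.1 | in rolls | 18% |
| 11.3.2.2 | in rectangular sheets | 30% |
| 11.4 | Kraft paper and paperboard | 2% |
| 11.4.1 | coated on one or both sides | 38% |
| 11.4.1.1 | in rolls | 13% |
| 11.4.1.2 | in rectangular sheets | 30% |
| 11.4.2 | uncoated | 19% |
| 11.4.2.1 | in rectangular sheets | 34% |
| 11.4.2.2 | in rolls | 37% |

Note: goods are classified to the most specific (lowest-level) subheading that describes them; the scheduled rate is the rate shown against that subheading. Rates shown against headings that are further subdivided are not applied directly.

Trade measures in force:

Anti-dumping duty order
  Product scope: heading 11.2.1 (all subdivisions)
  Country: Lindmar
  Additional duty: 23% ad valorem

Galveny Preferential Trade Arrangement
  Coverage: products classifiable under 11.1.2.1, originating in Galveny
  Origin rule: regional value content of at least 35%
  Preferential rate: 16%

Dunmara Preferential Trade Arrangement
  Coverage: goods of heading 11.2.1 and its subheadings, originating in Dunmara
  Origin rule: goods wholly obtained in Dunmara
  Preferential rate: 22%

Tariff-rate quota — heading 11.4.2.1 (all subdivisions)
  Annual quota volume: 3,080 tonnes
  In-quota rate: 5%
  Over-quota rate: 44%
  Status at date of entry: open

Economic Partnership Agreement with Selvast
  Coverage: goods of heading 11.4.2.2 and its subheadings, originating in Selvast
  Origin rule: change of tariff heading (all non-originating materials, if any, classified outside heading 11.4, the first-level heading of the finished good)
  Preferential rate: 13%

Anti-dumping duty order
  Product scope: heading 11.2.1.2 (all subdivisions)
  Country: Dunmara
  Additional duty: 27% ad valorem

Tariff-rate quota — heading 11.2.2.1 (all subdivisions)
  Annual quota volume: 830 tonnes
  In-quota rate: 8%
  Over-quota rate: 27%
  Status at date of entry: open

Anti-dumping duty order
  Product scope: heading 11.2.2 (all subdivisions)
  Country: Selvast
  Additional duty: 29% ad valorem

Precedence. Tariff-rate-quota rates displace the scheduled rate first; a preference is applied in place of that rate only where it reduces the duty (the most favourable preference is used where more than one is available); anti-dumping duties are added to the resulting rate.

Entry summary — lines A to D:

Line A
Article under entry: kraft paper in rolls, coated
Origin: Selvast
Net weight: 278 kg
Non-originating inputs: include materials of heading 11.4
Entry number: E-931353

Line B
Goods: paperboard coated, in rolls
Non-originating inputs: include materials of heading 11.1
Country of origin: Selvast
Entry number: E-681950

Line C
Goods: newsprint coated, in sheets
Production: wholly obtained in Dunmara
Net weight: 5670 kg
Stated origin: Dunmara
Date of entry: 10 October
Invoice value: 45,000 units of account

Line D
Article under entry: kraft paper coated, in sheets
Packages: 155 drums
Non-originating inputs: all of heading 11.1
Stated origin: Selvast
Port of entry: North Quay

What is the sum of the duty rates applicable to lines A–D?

96%

Line A: kraft paper → 11.4; coated → 11.4.1; in rolls → 11.4.1.1. Scheduled 13%. Selvast agreement on 11.4.2.2: 11.4.1.1 not covered. → 13%.
Line B: paperboard → 11.1; coated → 11.1.1; in rolls → 11.1.1.1. Scheduled 31%. Selvast agreement on 11.4.2.2: 11.1.1.1 not covered. → 31%.
Line C: newsprint → 11.2; coated → 11.2.1; in sheets → 11.2.1.1. Scheduled 24%. Dunmara agreement on 11.2.1: wholly obtained → 22% available; preferential 22%. → 22%.
Line D: kraft paper → 11.4; coated → 11.4.1; in sheets → 11.4.1.2. Scheduled 30%. Selvast agreement on 11.4.2.2: 11.4.1.2 not covered. → 30%.
Sum: 13% + 31% + 22% + 30% = 96%.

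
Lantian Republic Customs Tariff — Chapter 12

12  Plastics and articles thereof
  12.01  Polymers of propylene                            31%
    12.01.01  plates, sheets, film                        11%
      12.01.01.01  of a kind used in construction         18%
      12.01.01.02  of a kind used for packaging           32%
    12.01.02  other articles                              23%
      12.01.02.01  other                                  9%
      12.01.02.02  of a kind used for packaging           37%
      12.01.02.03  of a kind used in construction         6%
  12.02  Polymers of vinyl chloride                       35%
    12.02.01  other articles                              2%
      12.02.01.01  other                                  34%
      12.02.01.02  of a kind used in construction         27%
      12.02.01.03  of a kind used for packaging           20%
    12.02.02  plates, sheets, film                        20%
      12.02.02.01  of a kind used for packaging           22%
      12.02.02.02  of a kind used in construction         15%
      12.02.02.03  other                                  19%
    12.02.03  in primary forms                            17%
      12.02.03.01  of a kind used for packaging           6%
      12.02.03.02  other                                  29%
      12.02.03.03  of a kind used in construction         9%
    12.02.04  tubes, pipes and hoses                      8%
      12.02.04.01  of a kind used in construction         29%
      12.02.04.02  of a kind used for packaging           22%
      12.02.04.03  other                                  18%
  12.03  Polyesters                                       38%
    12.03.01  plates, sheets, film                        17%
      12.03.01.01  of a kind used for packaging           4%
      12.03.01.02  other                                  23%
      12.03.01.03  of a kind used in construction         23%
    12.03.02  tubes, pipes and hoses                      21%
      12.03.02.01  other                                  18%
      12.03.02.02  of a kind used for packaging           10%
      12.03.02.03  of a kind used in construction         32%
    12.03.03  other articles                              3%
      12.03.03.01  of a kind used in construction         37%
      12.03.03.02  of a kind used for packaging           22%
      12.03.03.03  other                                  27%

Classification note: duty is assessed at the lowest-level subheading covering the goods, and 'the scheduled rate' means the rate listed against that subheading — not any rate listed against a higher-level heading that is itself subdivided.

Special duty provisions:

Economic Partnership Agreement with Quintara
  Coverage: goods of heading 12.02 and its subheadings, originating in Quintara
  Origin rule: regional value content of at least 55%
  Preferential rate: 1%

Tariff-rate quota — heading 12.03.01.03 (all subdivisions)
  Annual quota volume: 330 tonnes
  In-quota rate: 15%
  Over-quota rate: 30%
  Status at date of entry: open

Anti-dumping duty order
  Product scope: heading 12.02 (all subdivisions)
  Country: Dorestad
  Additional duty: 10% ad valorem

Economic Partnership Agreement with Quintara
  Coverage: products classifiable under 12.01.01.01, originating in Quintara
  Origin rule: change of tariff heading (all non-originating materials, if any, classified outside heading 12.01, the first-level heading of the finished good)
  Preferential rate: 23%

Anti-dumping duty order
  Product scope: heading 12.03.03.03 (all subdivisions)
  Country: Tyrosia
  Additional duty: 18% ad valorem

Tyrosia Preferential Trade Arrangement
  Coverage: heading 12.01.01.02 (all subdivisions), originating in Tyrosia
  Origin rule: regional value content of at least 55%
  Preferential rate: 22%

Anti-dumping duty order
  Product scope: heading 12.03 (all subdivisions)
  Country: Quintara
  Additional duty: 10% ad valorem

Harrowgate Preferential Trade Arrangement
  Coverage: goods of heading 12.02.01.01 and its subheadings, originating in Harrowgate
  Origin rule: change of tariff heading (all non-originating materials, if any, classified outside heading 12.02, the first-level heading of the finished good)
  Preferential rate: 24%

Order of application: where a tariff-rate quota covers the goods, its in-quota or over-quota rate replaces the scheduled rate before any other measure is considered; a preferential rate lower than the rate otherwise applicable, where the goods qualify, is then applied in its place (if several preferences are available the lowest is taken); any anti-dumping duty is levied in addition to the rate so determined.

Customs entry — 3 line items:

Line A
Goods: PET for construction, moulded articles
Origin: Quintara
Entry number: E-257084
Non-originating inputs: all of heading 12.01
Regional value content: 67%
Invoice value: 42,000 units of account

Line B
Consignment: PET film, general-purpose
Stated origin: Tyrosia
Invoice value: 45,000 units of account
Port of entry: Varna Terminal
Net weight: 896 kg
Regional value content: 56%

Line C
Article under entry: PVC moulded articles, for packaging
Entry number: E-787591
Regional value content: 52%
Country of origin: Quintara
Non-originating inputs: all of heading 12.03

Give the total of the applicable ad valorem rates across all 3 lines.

90%

Line A: PET → 12.03; moulded articles → 12.03.03; for construction → 12.03.03.01. Scheduled 37%. Quintara agreement on 12.02: 12.03.03.01 not covered; Quintara agreement on 12.01.01.01: 12.03.03.01 not covered; anti-dumping (Quintara, 12.03): +10%; total 37% + 10% = 47%. → 47%.
Line B: PET → 12.03; film → 12.03.01; general-purpose → 12.03.01.02. Scheduled 23%. Tyrosia agreement on 12.01.01.02: 12.03.01.02 not covered. → 23%.
Line C: PVC → 12.02; moulded articles → 12.02.01; for packaging → 12.02.01.03. Scheduled 20%. Quintara agreement on 12.02: RVC < 55%; Quintara agreement on 12.01.01.01: 12.02.01.03 not covered. → 20%.
Sum: 47% + 23% + 20% = 90%.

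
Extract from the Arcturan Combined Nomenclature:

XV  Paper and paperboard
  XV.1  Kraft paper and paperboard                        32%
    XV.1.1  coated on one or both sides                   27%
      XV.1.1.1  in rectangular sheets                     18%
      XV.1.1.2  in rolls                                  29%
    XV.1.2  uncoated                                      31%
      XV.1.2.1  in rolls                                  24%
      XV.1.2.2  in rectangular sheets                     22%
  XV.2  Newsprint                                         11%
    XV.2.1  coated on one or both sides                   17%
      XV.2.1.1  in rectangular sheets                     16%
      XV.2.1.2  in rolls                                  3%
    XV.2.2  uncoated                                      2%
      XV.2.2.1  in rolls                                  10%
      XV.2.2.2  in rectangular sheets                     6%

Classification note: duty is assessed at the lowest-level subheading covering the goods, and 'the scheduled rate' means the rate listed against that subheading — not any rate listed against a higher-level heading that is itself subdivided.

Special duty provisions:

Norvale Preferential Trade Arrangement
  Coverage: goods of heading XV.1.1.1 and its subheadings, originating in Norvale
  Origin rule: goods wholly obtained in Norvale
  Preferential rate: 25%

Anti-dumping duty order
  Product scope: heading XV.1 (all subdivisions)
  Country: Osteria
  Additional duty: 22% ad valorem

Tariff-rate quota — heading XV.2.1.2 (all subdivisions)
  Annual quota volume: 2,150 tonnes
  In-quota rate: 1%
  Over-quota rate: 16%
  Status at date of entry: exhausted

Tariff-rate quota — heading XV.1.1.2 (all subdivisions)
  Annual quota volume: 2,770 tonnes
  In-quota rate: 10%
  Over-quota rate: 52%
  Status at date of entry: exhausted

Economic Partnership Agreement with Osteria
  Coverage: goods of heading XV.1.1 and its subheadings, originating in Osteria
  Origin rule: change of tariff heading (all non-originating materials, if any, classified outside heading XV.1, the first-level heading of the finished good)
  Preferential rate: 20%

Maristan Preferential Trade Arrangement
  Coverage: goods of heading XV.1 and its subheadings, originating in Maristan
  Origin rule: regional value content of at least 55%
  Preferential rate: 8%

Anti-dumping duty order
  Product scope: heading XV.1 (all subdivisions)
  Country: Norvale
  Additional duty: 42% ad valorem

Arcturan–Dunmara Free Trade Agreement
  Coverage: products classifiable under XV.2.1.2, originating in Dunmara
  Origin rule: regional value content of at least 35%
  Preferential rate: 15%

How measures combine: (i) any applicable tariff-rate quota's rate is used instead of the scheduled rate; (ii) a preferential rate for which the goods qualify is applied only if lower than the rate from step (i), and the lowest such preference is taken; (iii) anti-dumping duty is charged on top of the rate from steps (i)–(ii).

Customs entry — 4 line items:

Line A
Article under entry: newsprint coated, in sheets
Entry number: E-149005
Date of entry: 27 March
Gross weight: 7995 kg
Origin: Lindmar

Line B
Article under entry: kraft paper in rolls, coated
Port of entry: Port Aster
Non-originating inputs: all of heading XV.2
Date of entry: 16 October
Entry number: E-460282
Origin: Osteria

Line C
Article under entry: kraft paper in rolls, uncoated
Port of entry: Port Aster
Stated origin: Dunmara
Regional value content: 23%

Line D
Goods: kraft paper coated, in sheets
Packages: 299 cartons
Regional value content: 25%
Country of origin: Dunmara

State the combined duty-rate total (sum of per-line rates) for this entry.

Line A: newsprint → XV.2; coated → XV.2.1; in sheets → XV.2.1.1. Scheduled 16%. No special measure applies. → 16%.
Line B: kraft paper → XV.1; coated → XV.1.1; in rolls → XV.1.1.2. Scheduled 29%. quota on XV.1.1.2 exhausted → over-quota 52%; Osteria agreement on XV.1.1: CTH met → 20% available; preferential 20%; anti-dumping (Osteria, XV.1): +22%; total 20% + 22% = 42%. → 42%.
Line C: kraft paper → XV.1; uncoated → XV.1.2; in rolls → XV.1.2.1. Scheduled 24%. Dunmara agreement on XV.2.1.2: XV.1.2.1 not covered. → 24%.
Line D: kraft paper → XV.1; coated → XV.1.1; in sheets → XV.1.1.1. Scheduled 18%. Dunmara agreement on XV.2.1.2: XV.1.1.1 not covered. → 18%.
Sum: 16% + 42% + 24% + 18% = 100%.

100%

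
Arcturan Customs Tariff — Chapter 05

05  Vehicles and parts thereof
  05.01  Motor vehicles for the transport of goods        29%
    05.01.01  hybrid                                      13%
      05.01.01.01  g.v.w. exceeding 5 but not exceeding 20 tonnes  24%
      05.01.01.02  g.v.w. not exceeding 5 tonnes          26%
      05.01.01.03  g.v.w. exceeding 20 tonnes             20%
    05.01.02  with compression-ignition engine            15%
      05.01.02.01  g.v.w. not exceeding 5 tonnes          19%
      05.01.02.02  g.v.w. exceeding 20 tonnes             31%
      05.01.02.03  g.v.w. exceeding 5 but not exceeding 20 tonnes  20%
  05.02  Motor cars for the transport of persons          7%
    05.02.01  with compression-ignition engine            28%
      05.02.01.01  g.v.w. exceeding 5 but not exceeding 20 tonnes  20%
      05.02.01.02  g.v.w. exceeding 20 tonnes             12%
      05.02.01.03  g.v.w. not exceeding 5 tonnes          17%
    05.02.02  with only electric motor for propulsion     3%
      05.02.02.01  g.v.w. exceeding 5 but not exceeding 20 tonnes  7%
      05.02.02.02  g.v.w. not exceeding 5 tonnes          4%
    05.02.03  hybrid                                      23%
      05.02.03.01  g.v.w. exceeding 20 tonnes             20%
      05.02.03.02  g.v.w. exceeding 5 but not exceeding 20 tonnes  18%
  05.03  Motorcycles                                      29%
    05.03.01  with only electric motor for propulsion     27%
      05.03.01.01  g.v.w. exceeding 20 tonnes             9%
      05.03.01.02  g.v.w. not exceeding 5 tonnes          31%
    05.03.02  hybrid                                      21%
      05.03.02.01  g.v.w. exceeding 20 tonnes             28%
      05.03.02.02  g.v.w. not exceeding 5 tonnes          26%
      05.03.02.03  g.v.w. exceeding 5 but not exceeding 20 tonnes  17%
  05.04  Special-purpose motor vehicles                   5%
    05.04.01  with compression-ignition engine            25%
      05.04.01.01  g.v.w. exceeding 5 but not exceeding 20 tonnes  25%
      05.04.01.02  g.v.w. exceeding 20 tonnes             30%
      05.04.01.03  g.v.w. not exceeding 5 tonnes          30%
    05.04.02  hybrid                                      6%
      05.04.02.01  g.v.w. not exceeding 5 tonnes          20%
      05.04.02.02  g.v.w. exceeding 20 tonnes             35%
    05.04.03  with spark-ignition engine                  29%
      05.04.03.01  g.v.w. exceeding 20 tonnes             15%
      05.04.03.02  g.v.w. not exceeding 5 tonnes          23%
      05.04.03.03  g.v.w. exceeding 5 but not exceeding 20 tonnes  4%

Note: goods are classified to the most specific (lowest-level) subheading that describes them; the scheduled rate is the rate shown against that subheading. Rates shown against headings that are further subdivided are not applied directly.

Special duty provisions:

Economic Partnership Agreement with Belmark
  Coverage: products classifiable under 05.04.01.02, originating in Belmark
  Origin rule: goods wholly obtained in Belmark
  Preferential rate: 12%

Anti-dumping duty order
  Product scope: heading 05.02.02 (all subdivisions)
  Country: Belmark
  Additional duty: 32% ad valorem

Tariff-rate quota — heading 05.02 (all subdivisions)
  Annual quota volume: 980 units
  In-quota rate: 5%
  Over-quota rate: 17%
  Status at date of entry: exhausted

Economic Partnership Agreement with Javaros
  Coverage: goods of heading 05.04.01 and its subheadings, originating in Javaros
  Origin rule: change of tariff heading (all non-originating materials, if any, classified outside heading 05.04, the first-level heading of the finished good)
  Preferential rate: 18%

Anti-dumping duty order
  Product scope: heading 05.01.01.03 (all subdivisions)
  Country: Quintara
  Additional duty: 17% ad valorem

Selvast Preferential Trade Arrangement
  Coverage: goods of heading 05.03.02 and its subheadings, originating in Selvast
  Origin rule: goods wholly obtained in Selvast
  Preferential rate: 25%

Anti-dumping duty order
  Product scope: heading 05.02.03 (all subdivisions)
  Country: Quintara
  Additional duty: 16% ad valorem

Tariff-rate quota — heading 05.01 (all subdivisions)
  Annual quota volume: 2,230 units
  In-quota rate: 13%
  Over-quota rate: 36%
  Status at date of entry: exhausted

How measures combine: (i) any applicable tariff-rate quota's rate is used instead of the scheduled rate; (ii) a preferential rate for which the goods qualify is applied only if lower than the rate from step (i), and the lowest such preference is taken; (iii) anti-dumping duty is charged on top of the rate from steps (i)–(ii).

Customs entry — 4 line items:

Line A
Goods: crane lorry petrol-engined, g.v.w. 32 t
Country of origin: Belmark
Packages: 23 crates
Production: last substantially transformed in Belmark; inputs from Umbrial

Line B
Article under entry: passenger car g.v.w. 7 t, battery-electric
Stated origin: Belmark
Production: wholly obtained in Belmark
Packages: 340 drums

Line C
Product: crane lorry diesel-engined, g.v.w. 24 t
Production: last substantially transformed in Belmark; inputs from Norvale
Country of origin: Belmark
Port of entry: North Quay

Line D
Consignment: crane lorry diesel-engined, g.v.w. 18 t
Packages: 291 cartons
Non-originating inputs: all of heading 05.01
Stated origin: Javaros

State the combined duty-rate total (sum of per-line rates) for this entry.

Line A: crane lorry → 05.04; petrol-engined → 05.04.03; g.v.w. 32 t → 05.04.03.01. Scheduled 15%. Belmark agreement on 05.04.01.02: 05.04.03.01 not covered. → 15%.
Line B: passenger car → 05.02; battery-electric → 05.02.02; g.v.w. 7 t → 05.02.02.01. Scheduled 7%. quota on 05.02 exhausted → over-quota 17%; Belmark agreement on 05.04.01.02: 05.02.02.01 not covered; anti-dumping (Belmark, 05.02.02): +32%; total 17% + 32% = 49%. → 49%.
Line C: crane lorry → 05.04; diesel-engined → 05.04.01; g.v.w. 24 t → 05.04.01.02. Scheduled 30%. Belmark agreement on 05.04.01.02: not wholly obtained. → 30%.
Line D: crane lorry → 05.04; diesel-engined → 05.04.01; g.v.w. 18 t → 05.04.01.01. Scheduled 25%. Javaros agreement on 05.04.01: CTH met → 18% available; preferential 18%. → 18%.
Sum: 15% + 49% + 30% + 18% = 112%.

112%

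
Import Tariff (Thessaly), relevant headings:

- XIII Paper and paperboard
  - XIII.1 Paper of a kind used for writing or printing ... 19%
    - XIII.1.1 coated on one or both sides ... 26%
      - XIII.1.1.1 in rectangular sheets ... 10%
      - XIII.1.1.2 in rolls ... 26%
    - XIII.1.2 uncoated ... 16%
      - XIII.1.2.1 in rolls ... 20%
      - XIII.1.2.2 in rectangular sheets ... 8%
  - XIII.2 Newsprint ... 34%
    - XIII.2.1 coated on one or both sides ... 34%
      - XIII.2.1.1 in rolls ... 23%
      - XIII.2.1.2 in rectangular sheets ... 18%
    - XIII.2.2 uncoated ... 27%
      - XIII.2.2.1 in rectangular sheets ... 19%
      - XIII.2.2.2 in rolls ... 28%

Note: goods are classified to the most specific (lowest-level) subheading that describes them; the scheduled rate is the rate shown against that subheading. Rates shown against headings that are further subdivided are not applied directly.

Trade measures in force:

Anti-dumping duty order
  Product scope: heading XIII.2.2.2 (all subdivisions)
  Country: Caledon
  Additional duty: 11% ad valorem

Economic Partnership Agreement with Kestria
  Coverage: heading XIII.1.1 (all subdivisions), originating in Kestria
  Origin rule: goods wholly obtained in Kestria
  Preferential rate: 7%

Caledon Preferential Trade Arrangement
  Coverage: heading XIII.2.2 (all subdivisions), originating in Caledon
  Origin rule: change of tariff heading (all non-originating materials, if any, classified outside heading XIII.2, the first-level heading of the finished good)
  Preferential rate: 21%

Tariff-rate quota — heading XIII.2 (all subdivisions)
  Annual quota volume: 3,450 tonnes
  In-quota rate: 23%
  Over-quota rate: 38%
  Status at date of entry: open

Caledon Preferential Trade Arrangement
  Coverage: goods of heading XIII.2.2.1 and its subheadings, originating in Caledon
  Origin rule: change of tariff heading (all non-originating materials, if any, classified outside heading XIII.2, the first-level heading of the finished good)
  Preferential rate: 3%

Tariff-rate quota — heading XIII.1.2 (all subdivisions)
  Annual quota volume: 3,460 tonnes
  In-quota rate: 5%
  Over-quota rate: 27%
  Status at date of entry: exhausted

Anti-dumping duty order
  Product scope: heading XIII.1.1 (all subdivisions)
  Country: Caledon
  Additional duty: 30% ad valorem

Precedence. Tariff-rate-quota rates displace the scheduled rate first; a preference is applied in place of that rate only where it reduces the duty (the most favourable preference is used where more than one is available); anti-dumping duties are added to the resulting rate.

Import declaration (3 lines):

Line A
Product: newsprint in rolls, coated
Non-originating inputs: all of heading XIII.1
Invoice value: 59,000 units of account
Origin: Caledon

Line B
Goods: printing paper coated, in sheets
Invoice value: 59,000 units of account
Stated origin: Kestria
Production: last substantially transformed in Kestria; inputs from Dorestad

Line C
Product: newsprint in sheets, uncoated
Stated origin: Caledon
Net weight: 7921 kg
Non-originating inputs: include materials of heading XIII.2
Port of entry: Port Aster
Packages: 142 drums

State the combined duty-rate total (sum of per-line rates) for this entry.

Line A: newsprint → XIII.2; coated → XIII.2.1; in rolls → XIII.2.1.1. Scheduled 23%. quota on XIII.2 open → in-quota 23%; Caledon agreement on XIII.2.2: XIII.2.1.1 not covered; Caledon agreement on XIII.2.2.1: XIII.2.1.1 not covered. → 23%.
Line B: printing paper → XIII.1; coated → XIII.1.1; in sheets → XIII.1.1.1. Scheduled 10%. Kestria agreement on XIII.1.1: not wholly obtained. → 10%.
Line C: newsprint → XIII.2; uncoated → XIII.2.2; in sheets → XIII.2.2.1. Scheduled 19%. quota on XIII.2 open → in-quota 23%; Caledon agreement on XIII.2.2: CTH not met; Caledon agreement on XIII.2.2.1: CTH not met. → 23%.
Sum: 23% + 10% + 23% = 56%.

56%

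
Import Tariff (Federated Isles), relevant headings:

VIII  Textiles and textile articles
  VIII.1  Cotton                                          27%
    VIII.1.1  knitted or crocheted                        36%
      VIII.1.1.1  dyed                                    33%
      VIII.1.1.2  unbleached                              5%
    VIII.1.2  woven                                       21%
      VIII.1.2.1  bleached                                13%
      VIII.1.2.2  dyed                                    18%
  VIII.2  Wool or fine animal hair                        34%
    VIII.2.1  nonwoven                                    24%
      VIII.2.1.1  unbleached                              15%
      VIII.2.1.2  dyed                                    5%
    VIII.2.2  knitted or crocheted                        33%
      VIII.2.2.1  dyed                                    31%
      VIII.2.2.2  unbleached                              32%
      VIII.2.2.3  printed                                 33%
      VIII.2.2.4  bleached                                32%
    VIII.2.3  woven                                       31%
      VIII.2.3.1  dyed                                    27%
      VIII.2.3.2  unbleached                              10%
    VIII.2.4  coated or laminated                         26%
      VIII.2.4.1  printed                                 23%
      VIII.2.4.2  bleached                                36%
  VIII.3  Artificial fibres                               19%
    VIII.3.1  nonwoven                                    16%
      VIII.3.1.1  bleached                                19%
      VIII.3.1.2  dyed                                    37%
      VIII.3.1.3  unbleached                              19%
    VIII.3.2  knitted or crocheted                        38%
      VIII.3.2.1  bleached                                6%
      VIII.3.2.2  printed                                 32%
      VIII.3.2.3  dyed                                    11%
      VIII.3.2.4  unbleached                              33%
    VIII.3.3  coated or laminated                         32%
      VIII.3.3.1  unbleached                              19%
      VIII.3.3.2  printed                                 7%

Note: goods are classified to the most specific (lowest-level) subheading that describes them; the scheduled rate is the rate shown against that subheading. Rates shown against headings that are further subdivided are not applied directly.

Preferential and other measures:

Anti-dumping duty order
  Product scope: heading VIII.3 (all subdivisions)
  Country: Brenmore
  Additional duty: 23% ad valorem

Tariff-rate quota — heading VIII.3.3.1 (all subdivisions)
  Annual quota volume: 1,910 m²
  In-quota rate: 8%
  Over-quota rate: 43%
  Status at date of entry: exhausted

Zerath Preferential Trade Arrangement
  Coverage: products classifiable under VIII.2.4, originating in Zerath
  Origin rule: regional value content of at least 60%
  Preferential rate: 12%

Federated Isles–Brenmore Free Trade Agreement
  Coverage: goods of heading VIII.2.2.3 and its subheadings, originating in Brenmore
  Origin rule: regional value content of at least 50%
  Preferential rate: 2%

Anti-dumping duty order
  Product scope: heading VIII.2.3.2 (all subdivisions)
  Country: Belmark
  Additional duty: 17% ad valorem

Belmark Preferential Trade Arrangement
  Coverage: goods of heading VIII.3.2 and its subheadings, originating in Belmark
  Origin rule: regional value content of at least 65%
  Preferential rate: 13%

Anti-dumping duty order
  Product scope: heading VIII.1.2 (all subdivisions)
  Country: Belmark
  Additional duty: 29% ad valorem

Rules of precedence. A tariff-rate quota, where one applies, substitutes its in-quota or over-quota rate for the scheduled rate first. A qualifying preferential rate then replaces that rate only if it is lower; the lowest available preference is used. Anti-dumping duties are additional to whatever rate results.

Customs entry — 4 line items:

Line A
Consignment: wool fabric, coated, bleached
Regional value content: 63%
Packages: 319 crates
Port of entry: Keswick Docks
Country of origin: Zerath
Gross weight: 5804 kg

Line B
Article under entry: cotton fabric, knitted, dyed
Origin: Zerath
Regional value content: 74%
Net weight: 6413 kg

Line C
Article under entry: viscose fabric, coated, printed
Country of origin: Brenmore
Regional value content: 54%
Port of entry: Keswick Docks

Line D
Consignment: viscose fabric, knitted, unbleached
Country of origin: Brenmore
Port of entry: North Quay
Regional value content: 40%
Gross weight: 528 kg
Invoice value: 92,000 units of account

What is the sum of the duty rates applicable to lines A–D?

131%

Line A: wool → VIII.2; coated → VIII.2.4; bleached → VIII.2.4.2. Scheduled 36%. Zerath agreement on VIII.2.4: RVC ≥ 60% → 12% available; preferential 12%. → 12%.
Line B: cotton → VIII.1; knitted → VIII.1.1; dyed → VIII.1.1.1. Scheduled 33%. Zerath agreement on VIII.2.4: VIII.1.1.1 not covered. → 33%.
Line C: viscose → VIII.3; coated → VIII.3.3; printed → VIII.3.3.2. Scheduled 7%. Brenmore agreement on VIII.2.2.3: VIII.3.3.2 not covered; anti-dumping (Brenmore, VIII.3): +23%; total 7% + 23% = 30%. → 30%.
Line D: viscose → VIII.3; knitted → VIII.3.2; unbleached → VIII.3.2.4. Scheduled 33%. Brenmore agreement on VIII.2.2.3: VIII.3.2.4 not covered; anti-dumping (Brenmore, VIII.3): +23%; total 33% + 23% = 56%. → 56%.
Sum: 12% + 33% + 30% + 56% = 131%.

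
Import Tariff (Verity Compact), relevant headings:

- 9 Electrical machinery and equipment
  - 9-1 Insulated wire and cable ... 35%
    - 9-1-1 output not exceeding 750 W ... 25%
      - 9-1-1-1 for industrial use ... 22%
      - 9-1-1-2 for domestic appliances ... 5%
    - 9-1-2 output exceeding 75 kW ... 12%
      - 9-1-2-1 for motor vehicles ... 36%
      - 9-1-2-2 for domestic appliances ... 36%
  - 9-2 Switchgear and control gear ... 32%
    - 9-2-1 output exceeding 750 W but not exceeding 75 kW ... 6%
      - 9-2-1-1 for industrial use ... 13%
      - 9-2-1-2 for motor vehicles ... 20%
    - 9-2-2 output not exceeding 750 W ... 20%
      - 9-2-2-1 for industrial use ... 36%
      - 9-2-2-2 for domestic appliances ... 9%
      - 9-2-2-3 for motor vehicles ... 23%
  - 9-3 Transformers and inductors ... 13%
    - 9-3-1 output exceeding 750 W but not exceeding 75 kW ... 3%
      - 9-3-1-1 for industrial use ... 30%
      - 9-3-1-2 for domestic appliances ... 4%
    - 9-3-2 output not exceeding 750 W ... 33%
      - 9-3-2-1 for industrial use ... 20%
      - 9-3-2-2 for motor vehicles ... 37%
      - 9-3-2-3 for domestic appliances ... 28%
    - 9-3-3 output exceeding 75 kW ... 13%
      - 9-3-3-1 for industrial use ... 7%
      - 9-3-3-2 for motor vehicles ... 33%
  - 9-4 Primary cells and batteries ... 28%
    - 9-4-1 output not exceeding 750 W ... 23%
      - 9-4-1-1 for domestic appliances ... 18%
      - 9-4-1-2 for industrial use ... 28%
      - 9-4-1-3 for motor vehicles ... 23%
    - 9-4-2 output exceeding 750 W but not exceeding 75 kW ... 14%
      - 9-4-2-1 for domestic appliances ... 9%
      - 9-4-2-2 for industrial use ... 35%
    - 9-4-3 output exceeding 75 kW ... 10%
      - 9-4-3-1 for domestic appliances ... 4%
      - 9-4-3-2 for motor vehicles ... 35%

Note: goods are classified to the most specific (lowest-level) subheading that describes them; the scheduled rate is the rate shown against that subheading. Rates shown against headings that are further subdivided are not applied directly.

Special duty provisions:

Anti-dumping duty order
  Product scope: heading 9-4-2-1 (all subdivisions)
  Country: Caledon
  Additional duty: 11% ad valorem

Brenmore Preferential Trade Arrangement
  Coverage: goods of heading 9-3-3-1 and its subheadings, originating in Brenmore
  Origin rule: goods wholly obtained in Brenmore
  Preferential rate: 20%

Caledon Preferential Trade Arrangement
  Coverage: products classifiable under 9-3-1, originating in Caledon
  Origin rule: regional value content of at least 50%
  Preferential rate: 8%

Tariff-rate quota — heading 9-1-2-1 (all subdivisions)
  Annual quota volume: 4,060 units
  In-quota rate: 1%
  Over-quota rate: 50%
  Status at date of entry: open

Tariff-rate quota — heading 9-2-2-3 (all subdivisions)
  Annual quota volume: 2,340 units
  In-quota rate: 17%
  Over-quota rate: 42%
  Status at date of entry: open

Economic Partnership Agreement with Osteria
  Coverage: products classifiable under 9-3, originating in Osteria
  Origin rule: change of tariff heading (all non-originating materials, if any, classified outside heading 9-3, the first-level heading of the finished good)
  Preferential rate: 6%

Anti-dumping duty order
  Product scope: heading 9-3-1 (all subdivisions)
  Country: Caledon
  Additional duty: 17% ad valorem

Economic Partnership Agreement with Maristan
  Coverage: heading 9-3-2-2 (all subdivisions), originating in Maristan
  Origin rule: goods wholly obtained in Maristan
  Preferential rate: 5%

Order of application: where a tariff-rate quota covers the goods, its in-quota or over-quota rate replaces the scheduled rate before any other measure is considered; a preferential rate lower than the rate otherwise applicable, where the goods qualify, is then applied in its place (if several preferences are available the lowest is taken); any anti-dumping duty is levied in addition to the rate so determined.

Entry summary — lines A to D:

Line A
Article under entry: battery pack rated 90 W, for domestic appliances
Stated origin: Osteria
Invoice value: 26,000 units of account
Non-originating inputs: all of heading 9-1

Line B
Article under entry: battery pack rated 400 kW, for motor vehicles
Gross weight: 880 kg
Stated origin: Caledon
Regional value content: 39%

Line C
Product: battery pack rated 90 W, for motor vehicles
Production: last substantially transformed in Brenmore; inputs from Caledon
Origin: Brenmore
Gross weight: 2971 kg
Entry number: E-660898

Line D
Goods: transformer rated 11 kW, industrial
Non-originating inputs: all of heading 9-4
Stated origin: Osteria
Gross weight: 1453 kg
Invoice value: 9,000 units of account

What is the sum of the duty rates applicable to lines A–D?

Line A: battery pack → 9-4; rated 90 W → 9-4-1; for domestic appliances → 9-4-1-1. Scheduled 18%. Osteria agreement on 9-3: 9-4-1-1 not covered. → 18%.
Line B: battery pack → 9-4; rated 400 kW → 9-4-3; for motor vehicles → 9-4-3-2. Scheduled 35%. Caledon agreement on 9-3-1: 9-4-3-2 not covered. → 35%.
Line C: battery pack → 9-4; rated 90 W → 9-4-1; for motor vehicles → 9-4-1-3. Scheduled 23%. Brenmore agreement on 9-3-3-1: 9-4-1-3 not covered. → 23%.
Line D: transformer → 9-3; rated 11 kW → 9-3-1; industrial → 9-3-1-1. Scheduled 30%. Osteria agreement on 9-3: CTH met → 6% available; preferential 6%. → 6%.
Sum: 18% + 35% + 23% + 6% = 82%.

82%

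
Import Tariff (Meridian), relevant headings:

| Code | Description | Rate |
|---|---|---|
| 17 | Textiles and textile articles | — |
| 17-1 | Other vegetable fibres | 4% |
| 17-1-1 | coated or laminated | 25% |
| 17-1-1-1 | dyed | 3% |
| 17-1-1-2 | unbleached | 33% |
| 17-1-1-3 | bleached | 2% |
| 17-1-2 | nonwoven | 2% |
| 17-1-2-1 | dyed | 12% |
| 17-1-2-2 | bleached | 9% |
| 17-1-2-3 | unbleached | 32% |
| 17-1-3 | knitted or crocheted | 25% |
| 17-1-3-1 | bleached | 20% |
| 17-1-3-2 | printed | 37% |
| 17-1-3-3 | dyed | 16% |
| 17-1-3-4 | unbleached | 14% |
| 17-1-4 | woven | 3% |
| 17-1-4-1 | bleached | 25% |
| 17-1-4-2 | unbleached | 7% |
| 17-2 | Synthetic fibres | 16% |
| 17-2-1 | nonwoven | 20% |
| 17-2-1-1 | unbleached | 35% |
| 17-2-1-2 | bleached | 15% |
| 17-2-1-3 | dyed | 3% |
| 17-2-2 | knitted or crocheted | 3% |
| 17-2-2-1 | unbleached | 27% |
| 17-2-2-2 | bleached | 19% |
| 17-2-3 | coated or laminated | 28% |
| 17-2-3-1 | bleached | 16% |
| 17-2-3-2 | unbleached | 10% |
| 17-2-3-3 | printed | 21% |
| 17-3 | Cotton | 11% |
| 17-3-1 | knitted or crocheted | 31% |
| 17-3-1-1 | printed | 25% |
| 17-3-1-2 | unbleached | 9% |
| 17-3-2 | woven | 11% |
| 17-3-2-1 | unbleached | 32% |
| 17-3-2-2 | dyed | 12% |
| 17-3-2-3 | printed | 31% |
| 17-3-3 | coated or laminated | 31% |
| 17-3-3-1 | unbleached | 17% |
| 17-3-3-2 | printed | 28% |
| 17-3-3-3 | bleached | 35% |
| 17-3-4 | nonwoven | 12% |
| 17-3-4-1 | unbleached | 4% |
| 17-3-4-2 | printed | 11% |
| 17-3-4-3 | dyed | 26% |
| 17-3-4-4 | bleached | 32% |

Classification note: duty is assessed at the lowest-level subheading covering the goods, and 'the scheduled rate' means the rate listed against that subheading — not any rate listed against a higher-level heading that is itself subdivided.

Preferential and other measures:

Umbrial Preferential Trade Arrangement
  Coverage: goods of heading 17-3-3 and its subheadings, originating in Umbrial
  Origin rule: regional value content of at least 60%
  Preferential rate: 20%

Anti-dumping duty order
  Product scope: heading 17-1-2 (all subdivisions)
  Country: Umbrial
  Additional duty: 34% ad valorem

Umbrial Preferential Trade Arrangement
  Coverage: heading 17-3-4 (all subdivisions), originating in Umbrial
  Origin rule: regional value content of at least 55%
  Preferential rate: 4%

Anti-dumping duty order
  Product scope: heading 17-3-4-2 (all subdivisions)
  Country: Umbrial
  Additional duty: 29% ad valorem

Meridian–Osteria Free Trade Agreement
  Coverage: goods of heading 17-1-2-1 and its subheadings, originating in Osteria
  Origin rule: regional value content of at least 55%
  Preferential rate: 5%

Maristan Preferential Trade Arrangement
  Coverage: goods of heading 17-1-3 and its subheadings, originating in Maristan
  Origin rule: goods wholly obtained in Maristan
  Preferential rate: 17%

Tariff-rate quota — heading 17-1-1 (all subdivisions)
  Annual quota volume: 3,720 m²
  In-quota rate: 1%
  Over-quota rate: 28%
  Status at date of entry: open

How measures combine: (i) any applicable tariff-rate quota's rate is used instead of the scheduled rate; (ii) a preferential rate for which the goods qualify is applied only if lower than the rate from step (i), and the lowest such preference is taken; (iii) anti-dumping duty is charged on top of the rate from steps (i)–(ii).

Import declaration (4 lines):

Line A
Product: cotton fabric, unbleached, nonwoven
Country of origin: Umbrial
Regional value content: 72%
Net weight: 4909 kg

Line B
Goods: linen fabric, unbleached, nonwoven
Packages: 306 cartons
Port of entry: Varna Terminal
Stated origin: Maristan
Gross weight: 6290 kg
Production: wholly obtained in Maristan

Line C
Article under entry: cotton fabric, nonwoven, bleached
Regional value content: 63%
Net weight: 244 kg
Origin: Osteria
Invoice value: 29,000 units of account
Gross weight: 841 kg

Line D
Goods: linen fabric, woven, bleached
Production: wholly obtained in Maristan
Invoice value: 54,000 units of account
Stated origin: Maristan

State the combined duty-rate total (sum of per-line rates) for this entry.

Line A: cotton → 17-3; nonwoven → 17-3-4; unbleached → 17-3-4-1. Scheduled 4%. Umbrial agreement on 17-3-3: 17-3-4-1 not covered; Umbrial agreement on 17-3-4: RVC ≥ 55% → 4% available; preference 4% not lower than 4% → no reduction. → 4%.
Line B: linen → 17-1; nonwoven → 17-1-2; unbleached → 17-1-2-3. Scheduled 32%. Maristan agreement on 17-1-3: 17-1-2-3 not covered. → 32%.
Line C: cotton → 17-3; nonwoven → 17-3-4; bleached → 17-3-4-4. Scheduled 32%. Osteria agreement on 17-1-2-1: 17-3-4-4 not covered. → 32%.
Line D: linen → 17-1; woven → 17-1-4; bleached → 17-1-4-1. Scheduled 25%. Maristan agreement on 17-1-3: 17-1-4-1 not covered. → 25%.
Sum: 4% + 32% + 32% + 25% = 93%.

93%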